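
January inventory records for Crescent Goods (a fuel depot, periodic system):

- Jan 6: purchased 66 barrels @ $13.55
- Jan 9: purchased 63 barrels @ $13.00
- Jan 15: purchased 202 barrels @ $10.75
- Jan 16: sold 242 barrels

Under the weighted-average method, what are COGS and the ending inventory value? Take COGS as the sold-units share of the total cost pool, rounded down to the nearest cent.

Jan 16, sell 242: 242/331 × $3,884.80 → $2,840.24
Ending inventory (cost pool remaining) = $1,044.56

COGS = $2,840.24; ending inventory = $1,044.56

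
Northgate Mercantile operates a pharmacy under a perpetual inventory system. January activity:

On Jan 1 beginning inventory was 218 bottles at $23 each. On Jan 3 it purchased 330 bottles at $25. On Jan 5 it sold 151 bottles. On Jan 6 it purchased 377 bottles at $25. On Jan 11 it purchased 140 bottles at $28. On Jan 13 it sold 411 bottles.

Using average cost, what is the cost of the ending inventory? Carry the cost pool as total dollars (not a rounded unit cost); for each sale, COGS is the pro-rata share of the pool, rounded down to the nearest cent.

Ending inventory = $12,632.32

After Jan 1: 218 on hand, pool $5,014.00 (≈ $23.0000 each)
After Jan 3: 548 on hand, pool $13,264.00 (≈ $24.2044 each)
Jan 5, sell 151: 151/548 × $13,264.00 → $3,654.86
After Jan 6: 774 on hand, pool $19,034.14 (≈ $24.5919 each)
After Jan 11: 914 on hand, pool $22,954.14 (≈ $25.1139 each)
Jan 13, sell 411: 411/914 × $22,954.14 → $10,321.82
Total COGS = $3,654.86 + $10,321.82 = $13,976.68
Ending inventory (cost pool remaining) = $12,632.32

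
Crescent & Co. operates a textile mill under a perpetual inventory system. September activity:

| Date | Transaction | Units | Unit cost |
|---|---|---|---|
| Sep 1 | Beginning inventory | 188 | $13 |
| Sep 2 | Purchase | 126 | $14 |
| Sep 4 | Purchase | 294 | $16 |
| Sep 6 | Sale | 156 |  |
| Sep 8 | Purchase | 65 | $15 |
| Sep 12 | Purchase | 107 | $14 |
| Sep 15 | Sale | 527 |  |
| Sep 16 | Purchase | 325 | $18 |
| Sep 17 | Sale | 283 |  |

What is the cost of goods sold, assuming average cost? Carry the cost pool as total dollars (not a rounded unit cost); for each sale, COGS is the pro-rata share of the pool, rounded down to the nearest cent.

COGS = $14,842.24

After Sep 1: 188 on hand, pool $2,444.00 (≈ $13.0000 each)
After Sep 2: 314 on hand, pool $4,208.00 (≈ $13.4013 each)
After Sep 4: 608 on hand, pool $8,912.00 (≈ $14.6579 each)
Sep 6, sell 156: 156/608 × $8,912.00 → $2,286.63
After Sep 8: 517 on hand, pool $7,600.37 (≈ $14.7009 each)
After Sep 12: 624 on hand, pool $9,098.37 (≈ $14.5807 each)
Sep 15, sell 527: 527/624 × $9,098.37 → $7,684.04
After Sep 16: 422 on hand, pool $7,264.33 (≈ $17.2141 each)
Sep 17, sell 283: 283/422 × $7,264.33 → $4,871.57
Total COGS = $2,286.63 + $7,684.04 + $4,871.57 = $14,842.24
Ending inventory (cost pool remaining) = $2,392.76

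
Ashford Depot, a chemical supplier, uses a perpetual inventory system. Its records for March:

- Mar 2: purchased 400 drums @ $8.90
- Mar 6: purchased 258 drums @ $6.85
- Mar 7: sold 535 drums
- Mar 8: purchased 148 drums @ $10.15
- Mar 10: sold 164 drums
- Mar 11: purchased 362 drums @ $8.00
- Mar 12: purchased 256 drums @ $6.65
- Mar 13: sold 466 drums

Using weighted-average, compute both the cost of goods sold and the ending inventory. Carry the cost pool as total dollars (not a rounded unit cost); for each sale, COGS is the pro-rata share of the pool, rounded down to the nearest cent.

After Mar 2: 400 on hand, pool $3,560.00 (≈ $8.9000 each)
After Mar 6: 658 on hand, pool $5,327.30 (≈ $8.0962 each)
Mar 7, sell 535: 535/658 × $5,327.30 → $4,331.46
After Mar 8: 271 on hand, pool $2,498.04 (≈ $9.2179 each)
Mar 10, sell 164: 164/271 × $2,498.04 → $1,511.72
After Mar 11: 469 on hand, pool $3,882.32 (≈ $8.2779 each)
After Mar 12: 725 on hand, pool $5,584.72 (≈ $7.7031 each)
Mar 13, sell 466: 466/725 × $5,584.72 → $3,589.62
Total COGS = $4,331.46 + $1,511.72 + $3,589.62 = $9,432.80
Ending inventory (cost pool remaining) = $1,995.10

COGS = $9,432.80; ending inventory = $1,995.10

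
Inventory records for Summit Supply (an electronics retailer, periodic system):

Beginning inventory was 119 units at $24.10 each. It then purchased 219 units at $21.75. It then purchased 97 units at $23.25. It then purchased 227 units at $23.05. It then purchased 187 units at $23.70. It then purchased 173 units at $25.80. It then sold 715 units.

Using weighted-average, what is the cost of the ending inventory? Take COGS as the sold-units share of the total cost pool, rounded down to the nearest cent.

Ending inventory = $7,213.62

Sale 1, sell 715: 715/1022 × $24,014.05 → $16,800.43
Ending inventory (cost pool remaining) = $7,213.62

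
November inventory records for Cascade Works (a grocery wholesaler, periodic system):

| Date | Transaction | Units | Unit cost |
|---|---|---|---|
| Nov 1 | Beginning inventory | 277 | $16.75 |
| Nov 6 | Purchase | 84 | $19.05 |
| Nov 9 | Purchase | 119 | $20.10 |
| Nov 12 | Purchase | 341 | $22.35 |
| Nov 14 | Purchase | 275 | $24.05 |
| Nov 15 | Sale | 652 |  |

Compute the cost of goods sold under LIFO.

Nov 15, 652 sold [LIFO — newest first]: 275 @ $24.05 + 341 @ $22.35 + 36 @ $20.10 = $14,958.70
Ending inventory: 277 @ $16.75 + 84 @ $19.05 + 83 @ $20.10 = $7,908.25

COGS = $14,958.70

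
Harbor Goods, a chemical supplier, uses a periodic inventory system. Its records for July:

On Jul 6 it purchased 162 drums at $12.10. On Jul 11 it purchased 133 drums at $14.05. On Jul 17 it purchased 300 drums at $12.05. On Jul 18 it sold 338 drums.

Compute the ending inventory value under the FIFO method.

Ending inventory = $3,096.85

Jul 18, 338 sold [FIFO — oldest first]: 162 @ $12.10 + 133 @ $14.05 + 43 @ $12.05 = $4,347.00
Ending inventory: 257 @ $12.05 = $3,096.85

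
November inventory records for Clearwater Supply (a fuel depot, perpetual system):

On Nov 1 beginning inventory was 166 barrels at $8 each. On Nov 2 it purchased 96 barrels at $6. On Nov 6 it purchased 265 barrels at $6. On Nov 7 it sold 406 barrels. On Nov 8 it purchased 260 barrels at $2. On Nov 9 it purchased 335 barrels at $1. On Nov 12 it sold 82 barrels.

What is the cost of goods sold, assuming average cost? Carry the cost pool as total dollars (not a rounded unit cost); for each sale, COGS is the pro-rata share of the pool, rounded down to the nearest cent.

After Nov 1: 166 on hand, pool $1,328.00 (≈ $8.0000 each)
After Nov 2: 262 on hand, pool $1,904.00 (≈ $7.2672 each)
After Nov 6: 527 on hand, pool $3,494.00 (≈ $6.6300 each)
Nov 7, sell 406: 406/527 × $3,494.00 → $2,691.77
After Nov 8: 381 on hand, pool $1,322.23 (≈ $3.4704 each)
After Nov 9: 716 on hand, pool $1,657.23 (≈ $2.3146 each)
Nov 12, sell 82: 82/716 × $1,657.23 → $189.79
Total COGS = $2,691.77 + $189.79 = $2,881.56
Ending inventory (cost pool remaining) = $1,467.44

COGS = $2,881.56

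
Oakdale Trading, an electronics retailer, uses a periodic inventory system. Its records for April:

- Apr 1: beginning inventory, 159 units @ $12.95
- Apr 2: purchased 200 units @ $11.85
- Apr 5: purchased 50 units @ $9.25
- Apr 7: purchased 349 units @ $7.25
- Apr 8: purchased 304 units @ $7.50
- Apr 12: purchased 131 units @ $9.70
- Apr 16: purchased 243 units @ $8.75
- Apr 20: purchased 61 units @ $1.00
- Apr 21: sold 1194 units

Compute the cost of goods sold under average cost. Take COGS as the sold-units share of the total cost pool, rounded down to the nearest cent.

COGS = $10,496.15

Apr 21, sell 1194: 1194/1497 × $13,159.75 → $10,496.15
Ending inventory (cost pool remaining) = $2,663.60
Check: goods available $13,159.75 = COGS $10,496.15 + ending $2,663.60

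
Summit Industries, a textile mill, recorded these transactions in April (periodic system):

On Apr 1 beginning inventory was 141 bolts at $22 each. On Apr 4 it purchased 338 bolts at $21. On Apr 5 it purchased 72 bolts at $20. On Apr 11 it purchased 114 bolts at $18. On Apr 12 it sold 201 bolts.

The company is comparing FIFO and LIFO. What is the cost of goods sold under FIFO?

FIFO COGS: 141 @ $22 + 60 @ $21 = $4,362
LIFO COGS: 114 @ $18 + 72 @ $20 + 15 @ $21 = $3,807

COGS = $4,362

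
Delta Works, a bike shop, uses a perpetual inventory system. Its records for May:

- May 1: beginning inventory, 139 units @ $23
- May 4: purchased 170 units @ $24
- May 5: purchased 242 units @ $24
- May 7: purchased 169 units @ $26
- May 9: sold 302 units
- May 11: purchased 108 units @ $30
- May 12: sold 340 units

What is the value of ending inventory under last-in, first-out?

Ending inventory = $4,325

May 9, 302 sold [LIFO — newest first]: 169 @ $26 + 133 @ $24 = $7,586
May 12, 340 sold [LIFO — newest first]: 108 @ $30 + 109 @ $24 + 123 @ $24 = $8,808
Total COGS = $7,586 + $8,808 = $16,394
Ending inventory: 139 @ $23 + 47 @ $24 = $4,325
Check: goods available $20,719 = COGS $16,394 + ending $4,325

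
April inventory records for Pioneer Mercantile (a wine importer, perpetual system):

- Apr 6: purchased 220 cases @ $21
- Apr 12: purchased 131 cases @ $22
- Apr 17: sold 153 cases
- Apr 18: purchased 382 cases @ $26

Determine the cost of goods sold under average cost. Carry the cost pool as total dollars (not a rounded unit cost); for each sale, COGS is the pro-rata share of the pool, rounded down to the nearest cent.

COGS = $3,270.10

After Apr 6: 220 on hand, pool $4,620.00 (≈ $21.0000 each)
After Apr 12: 351 on hand, pool $7,502.00 (≈ $21.3732 each)
Apr 17, sell 153: 153/351 × $7,502.00 → $3,270.10
After Apr 18: 580 on hand, pool $14,163.90 (≈ $24.4205 each)
Ending inventory (cost pool remaining) = $14,163.90
Check: goods available $17,434.00 = COGS $3,270.10 + ending $14,163.90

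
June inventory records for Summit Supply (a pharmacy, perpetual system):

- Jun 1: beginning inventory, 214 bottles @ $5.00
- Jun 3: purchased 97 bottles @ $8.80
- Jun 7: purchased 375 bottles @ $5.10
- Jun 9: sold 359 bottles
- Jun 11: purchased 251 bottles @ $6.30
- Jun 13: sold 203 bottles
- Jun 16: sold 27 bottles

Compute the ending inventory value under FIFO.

Jun 9, 359 sold [FIFO — oldest first]: 214 @ $5.00 + 97 @ $8.80 + 48 @ $5.10 = $2,168.40
Jun 13, 203 sold [FIFO — oldest first]: 203 @ $5.10 = $1,035.30
Jun 16, 27 sold [FIFO — oldest first]: 27 @ $5.10 = $137.70
Total COGS = $2,168.40 + $1,035.30 + $137.70 = $3,341.40
Ending inventory: 97 @ $5.10 + 251 @ $6.30 = $2,076.00

Ending inventory = $2,076.00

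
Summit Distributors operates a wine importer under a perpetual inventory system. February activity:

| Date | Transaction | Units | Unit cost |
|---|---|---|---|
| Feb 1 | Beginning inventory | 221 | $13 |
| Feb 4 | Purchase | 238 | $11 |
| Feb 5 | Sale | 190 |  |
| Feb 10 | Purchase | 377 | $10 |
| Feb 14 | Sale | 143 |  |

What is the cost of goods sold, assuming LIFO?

COGS = $3,520

Feb 5, 190 sold [LIFO — newest first]: 190 @ $11 = $2,090
Feb 14, 143 sold [LIFO — newest first]: 143 @ $10 = $1,430
Total COGS = $2,090 + $1,430 = $3,520
Ending inventory: 221 @ $13 + 48 @ $11 + 234 @ $10 = $5,741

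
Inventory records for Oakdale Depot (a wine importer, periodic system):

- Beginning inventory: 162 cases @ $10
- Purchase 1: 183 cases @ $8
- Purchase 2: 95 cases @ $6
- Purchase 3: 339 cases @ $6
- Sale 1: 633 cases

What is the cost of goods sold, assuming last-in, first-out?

Sale 1 (633) [LIFO — newest first]: 339 @ $6 + 95 @ $6 + 183 @ $8 + 16 @ $10 = $4,228
Ending inventory: 146 @ $10 = $1,460
Check: goods available $5,688 = COGS $4,228 + ending $1,460

COGS = $4,228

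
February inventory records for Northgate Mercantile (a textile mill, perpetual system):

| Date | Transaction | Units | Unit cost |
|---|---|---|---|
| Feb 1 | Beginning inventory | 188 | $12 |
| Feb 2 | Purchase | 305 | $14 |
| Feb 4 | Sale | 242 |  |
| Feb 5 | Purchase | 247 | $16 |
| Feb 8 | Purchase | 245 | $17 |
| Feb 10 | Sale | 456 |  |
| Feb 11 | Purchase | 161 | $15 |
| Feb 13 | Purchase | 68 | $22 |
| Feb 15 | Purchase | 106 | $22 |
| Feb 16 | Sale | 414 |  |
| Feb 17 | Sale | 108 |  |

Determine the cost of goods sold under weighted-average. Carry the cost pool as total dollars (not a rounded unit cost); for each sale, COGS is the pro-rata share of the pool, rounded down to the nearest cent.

After Feb 1: 188 on hand, pool $2,256.00 (≈ $12.0000 each)
After Feb 2: 493 on hand, pool $6,526.00 (≈ $13.2373 each)
Feb 4, sell 242: 242/493 × $6,526.00 → $3,203.43
After Feb 5: 498 on hand, pool $7,274.57 (≈ $14.6076 each)
After Feb 8: 743 on hand, pool $11,439.57 (≈ $15.3965 each)
Feb 10, sell 456: 456/743 × $11,439.57 → $7,020.78
After Feb 11: 448 on hand, pool $6,833.79 (≈ $15.2540 each)
After Feb 13: 516 on hand, pool $8,329.79 (≈ $16.1430 each)
After Feb 15: 622 on hand, pool $10,661.79 (≈ $17.1411 each)
Feb 16, sell 414: 414/622 × $10,661.79 → $7,096.43
Feb 17, sell 108: 108/208 × $3,565.36 → $1,851.24
Total COGS = $3,203.43 + $7,020.78 + $7,096.43 + $1,851.24 = $19,171.88
Ending inventory (cost pool remaining) = $1,714.12
Check: goods available $20,886.00 = COGS $19,171.88 + ending $1,714.12

COGS = $19,171.88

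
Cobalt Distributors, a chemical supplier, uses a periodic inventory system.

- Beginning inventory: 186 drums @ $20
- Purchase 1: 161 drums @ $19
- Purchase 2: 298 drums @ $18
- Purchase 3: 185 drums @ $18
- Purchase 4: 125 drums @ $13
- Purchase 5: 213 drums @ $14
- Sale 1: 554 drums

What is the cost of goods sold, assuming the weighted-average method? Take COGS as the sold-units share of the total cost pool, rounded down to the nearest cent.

COGS = $9,524.24

Sale 1, sell 554: 554/1168 × $20,080.00 → $9,524.24
Ending inventory (cost pool remaining) = $10,555.76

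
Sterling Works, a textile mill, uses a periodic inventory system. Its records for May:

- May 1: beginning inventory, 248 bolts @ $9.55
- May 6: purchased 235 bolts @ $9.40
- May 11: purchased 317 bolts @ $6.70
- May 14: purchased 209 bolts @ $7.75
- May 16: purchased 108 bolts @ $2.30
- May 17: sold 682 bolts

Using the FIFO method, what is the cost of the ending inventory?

May 17, 682 sold [FIFO — oldest first]: 248 @ $9.55 + 235 @ $9.40 + 199 @ $6.70 = $5,910.70
Ending inventory: 118 @ $6.70 + 209 @ $7.75 + 108 @ $2.30 = $2,658.75
Check: goods available $8,569.45 = COGS $5,910.70 + ending $2,658.75

Ending inventory = $2,658.75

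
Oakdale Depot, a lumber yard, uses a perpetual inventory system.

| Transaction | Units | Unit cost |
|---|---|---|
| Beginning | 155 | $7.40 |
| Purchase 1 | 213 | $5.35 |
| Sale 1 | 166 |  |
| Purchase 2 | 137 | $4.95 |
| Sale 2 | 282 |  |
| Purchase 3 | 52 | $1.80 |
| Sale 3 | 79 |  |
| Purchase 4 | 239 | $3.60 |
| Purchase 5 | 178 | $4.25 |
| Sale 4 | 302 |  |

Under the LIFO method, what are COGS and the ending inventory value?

COGS = $4,039.20; ending inventory = $636.00

Sale 1 (166) [LIFO — newest first]: 166 @ $5.35 = $888.10
Sale 2 (282) [LIFO — newest first]: 137 @ $4.95 + 47 @ $5.35 + 98 @ $7.40 = $1,654.80
Sale 3 (79) [LIFO — newest first]: 52 @ $1.80 + 27 @ $7.40 = $293.40
Sale 4 (302) [LIFO — newest first]: 178 @ $4.25 + 124 @ $3.60 = $1,202.90
Total COGS = $888.10 + $1,654.80 + $293.40 + $1,202.90 = $4,039.20
Ending inventory: 30 @ $7.40 + 115 @ $3.60 = $636.00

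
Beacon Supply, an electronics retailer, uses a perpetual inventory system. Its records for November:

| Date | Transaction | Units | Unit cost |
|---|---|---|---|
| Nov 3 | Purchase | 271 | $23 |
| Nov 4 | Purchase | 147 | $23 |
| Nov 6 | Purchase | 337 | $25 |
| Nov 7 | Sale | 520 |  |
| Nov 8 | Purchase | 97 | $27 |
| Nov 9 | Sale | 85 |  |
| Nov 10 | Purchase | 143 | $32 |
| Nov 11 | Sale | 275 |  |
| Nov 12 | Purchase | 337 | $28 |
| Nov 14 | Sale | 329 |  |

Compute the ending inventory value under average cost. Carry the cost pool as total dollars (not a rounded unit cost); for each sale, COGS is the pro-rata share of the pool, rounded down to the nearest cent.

After Nov 3: 271 on hand, pool $6,233.00 (≈ $23.0000 each)
After Nov 4: 418 on hand, pool $9,614.00 (≈ $23.0000 each)
After Nov 6: 755 on hand, pool $18,039.00 (≈ $23.8927 each)
Nov 7, sell 520: 520/755 × $18,039.00 → $12,424.21
After Nov 8: 332 on hand, pool $8,233.79 (≈ $24.8006 each)
Nov 9, sell 85: 85/332 × $8,233.79 → $2,108.04
After Nov 10: 390 on hand, pool $10,701.75 (≈ $27.4404 each)
Nov 11, sell 275: 275/390 × $10,701.75 → $7,546.10
After Nov 12: 452 on hand, pool $12,591.65 (≈ $27.8576 each)
Nov 14, sell 329: 329/452 × $12,591.65 → $9,165.16
Total COGS = $12,424.21 + $2,108.04 + $7,546.10 + $9,165.16 = $31,243.51
Ending inventory (cost pool remaining) = $3,426.49

Ending inventory = $3,426.49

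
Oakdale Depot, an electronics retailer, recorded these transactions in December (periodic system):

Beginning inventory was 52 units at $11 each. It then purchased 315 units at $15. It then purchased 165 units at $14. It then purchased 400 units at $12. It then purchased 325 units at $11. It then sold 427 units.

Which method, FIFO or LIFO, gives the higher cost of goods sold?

FIFO

FIFO COGS: 52 @ $11 + 315 @ $15 + 60 @ $14 = $6,137
LIFO COGS: 325 @ $11 + 102 @ $12 = $4,799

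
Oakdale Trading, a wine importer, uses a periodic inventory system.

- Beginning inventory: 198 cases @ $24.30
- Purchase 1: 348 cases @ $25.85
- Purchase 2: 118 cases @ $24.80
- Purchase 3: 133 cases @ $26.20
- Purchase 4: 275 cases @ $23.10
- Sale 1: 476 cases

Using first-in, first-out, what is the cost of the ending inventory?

Sale 1 (476) [FIFO — oldest first]: 198 @ $24.30 + 278 @ $25.85 = $11,997.70
Ending inventory: 70 @ $25.85 + 118 @ $24.80 + 133 @ $26.20 + 275 @ $23.10 = $14,573.00

Ending inventory = $14,573.00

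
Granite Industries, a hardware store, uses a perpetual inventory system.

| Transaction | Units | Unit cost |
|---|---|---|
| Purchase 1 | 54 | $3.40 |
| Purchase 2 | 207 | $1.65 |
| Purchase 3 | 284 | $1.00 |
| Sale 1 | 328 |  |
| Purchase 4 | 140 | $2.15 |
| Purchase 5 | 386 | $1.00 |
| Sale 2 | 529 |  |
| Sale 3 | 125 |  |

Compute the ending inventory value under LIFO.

Sale 1 (328) [LIFO — newest first]: 284 @ $1.00 + 44 @ $1.65 = $356.60
Sale 2 (529) [LIFO — newest first]: 386 @ $1.00 + 140 @ $2.15 + 3 @ $1.65 = $691.95
Sale 3 (125) [LIFO — newest first]: 125 @ $1.65 = $206.25
Total COGS = $356.60 + $691.95 + $206.25 = $1,254.80
Ending inventory: 54 @ $3.40 + 35 @ $1.65 = $241.35

Ending inventory = $241.35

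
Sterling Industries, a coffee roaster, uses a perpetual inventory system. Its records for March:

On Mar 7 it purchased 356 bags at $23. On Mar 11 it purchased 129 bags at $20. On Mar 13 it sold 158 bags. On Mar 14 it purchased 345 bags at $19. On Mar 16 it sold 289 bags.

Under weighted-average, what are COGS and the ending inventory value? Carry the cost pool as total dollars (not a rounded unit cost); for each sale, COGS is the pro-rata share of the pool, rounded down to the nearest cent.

COGS = $9,449.22; ending inventory = $7,873.78

After Mar 7: 356 on hand, pool $8,188.00 (≈ $23.0000 each)
After Mar 11: 485 on hand, pool $10,768.00 (≈ $22.2021 each)
Mar 13, sell 158: 158/485 × $10,768.00 → $3,507.92
After Mar 14: 672 on hand, pool $13,815.08 (≈ $20.5582 each)
Mar 16, sell 289: 289/672 × $13,815.08 → $5,941.30
Total COGS = $3,507.92 + $5,941.30 = $9,449.22
Ending inventory (cost pool remaining) = $7,873.78
Check: goods available $17,323.00 = COGS $9,449.22 + ending $7,873.78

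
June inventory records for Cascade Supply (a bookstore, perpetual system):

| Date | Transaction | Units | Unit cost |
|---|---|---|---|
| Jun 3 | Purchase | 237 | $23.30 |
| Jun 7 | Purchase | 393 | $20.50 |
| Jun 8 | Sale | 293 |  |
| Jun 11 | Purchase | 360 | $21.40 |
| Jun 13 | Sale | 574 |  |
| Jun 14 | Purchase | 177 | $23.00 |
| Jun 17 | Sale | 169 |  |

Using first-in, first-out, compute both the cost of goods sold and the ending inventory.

COGS = $22,340.60; ending inventory = $3,013.00

Jun 8, 293 sold [FIFO — oldest first]: 237 @ $23.30 + 56 @ $20.50 = $6,670.10
Jun 13, 574 sold [FIFO — oldest first]: 337 @ $20.50 + 237 @ $21.40 = $11,980.30
Jun 17, 169 sold [FIFO — oldest first]: 123 @ $21.40 + 46 @ $23.00 = $3,690.20
Total COGS = $6,670.10 + $11,980.30 + $3,690.20 = $22,340.60
Ending inventory: 131 @ $23.00 = $3,013.00
Check: goods available $25,353.60 = COGS $22,340.60 + ending $3,013.00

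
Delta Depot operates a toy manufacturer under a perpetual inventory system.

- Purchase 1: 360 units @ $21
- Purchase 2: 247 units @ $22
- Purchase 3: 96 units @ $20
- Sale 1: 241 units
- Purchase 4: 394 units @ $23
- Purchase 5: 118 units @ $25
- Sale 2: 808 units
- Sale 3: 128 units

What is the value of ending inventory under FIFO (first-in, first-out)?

Sale 1 (241) [FIFO — oldest first]: 241 @ $21 = $5,061
Sale 2 (808) [FIFO — oldest first]: 119 @ $21 + 247 @ $22 + 96 @ $20 + 346 @ $23 = $17,811
Sale 3 (128) [FIFO — oldest first]: 48 @ $23 + 80 @ $25 = $3,104
Total COGS = $5,061 + $17,811 + $3,104 = $25,976
Ending inventory: 38 @ $25 = $950
Check: goods available $26,926 = COGS $25,976 + ending $950

Ending inventory = $950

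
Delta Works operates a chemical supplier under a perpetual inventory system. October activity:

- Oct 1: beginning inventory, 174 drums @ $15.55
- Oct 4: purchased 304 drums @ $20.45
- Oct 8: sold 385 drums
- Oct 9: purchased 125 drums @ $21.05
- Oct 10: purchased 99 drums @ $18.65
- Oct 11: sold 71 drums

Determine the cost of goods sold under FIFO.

Oct 8, 385 sold [FIFO — oldest first]: 174 @ $15.55 + 211 @ $20.45 = $7,020.65
Oct 11, 71 sold [FIFO — oldest first]: 71 @ $20.45 = $1,451.95
Total COGS = $7,020.65 + $1,451.95 = $8,472.60
Ending inventory: 22 @ $20.45 + 125 @ $21.05 + 99 @ $18.65 = $4,927.50

COGS = $8,472.60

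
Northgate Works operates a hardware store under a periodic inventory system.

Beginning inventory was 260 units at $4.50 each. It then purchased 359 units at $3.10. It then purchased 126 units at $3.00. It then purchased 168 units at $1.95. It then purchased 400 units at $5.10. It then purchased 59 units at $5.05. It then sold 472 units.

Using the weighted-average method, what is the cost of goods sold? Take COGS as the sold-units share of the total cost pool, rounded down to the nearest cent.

COGS = $1,832.42

Sale 1, sell 472: 472/1372 × $5,326.45 → $1,832.42
Ending inventory (cost pool remaining) = $3,494.03
Check: goods available $5,326.45 = COGS $1,832.42 + ending $3,494.03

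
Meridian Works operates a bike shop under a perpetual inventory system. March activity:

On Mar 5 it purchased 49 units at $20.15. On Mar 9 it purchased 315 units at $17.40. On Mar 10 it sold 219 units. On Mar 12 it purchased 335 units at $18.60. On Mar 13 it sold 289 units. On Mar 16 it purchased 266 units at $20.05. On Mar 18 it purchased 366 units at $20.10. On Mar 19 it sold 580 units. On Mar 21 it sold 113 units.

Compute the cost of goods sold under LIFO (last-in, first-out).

COGS = $22,992.50

Mar 10, 219 sold [LIFO — newest first]: 219 @ $17.40 = $3,810.60
Mar 13, 289 sold [LIFO — newest first]: 289 @ $18.60 = $5,375.40
Mar 19, 580 sold [LIFO — newest first]: 366 @ $20.10 + 214 @ $20.05 = $11,647.30
Mar 21, 113 sold [LIFO — newest first]: 52 @ $20.05 + 46 @ $18.60 + 15 @ $17.40 = $2,159.20
Total COGS = $3,810.60 + $5,375.40 + $11,647.30 + $2,159.20 = $22,992.50
Ending inventory: 49 @ $20.15 + 81 @ $17.40 = $2,396.75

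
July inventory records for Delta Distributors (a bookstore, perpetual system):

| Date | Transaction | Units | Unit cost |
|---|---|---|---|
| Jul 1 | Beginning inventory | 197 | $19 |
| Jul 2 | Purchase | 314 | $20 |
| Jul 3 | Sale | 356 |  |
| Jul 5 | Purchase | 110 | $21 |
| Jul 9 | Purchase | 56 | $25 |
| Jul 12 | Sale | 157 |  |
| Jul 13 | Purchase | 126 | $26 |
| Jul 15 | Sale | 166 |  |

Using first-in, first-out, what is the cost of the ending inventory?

Ending inventory = $3,224

Jul 3, 356 sold [FIFO — oldest first]: 197 @ $19 + 159 @ $20 = $6,923
Jul 12, 157 sold [FIFO — oldest first]: 155 @ $20 + 2 @ $21 = $3,142
Jul 15, 166 sold [FIFO — oldest first]: 108 @ $21 + 56 @ $25 + 2 @ $26 = $3,720
Total COGS = $6,923 + $3,142 + $3,720 = $13,785
Ending inventory: 124 @ $26 = $3,224
Check: goods available $17,009 = COGS $13,785 + ending $3,224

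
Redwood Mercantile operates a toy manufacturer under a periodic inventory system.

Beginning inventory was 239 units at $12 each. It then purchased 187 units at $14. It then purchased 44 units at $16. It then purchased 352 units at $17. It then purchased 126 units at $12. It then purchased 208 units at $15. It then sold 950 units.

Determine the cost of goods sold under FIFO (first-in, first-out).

COGS = $13,716

Sale 1 (950) [FIFO — oldest first]: 239 @ $12 + 187 @ $14 + 44 @ $16 + 352 @ $17 + 126 @ $12 + 2 @ $15 = $13,716
Ending inventory: 206 @ $15 = $3,090
Check: goods available $16,806 = COGS $13,716 + ending $3,090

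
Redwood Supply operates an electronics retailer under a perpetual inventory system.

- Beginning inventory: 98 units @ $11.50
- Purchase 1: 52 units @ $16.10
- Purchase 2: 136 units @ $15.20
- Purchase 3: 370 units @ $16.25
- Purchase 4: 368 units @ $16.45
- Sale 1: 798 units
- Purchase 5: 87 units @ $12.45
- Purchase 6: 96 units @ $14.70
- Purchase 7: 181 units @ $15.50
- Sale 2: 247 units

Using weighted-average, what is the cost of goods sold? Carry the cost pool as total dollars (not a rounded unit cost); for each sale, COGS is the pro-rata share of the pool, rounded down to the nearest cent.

After Beginning: 98 on hand, pool $1,127.00 (≈ $11.5000 each)
After Purchase 1: 150 on hand, pool $1,964.20 (≈ $13.0947 each)
After Purchase 2: 286 on hand, pool $4,031.40 (≈ $14.0958 each)
After Purchase 3: 656 on hand, pool $10,043.90 (≈ $15.3108 each)
After Purchase 4: 1024 on hand, pool $16,097.50 (≈ $15.7202 each)
Sale 1, sell 798: 798/1024 × $16,097.50 → $12,544.73
After Purchase 5: 313 on hand, pool $4,635.92 (≈ $14.8112 each)
After Purchase 6: 409 on hand, pool $6,047.12 (≈ $14.7851 each)
After Purchase 7: 590 on hand, pool $8,852.62 (≈ $15.0044 each)
Sale 2, sell 247: 247/590 × $8,852.62 → $3,706.09
Total COGS = $12,544.73 + $3,706.09 = $16,250.82
Ending inventory (cost pool remaining) = $5,146.53
Check: goods available $21,397.35 = COGS $16,250.82 + ending $5,146.53

COGS = $16,250.82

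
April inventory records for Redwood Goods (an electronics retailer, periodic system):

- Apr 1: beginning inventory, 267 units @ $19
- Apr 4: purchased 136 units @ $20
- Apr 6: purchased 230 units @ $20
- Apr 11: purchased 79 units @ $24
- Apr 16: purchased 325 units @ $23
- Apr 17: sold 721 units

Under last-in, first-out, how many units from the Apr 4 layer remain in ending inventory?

49

Apr 17, 721 sold [LIFO — newest first]: 325 @ $23 + 79 @ $24 + 230 @ $20 + 87 @ $20 = $15,711
Ending inventory: 267 @ $19 + 49 @ $20 = $6,053
Check: goods available $21,764 = COGS $15,711 + ending $6,053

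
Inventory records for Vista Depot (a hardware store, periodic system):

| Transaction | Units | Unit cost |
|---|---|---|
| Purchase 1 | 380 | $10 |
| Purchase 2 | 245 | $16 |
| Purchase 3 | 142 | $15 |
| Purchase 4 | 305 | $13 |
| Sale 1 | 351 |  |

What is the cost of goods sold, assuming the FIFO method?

Sale 1 (351) [FIFO — oldest first]: 351 @ $10 = $3,510
Ending inventory: 29 @ $10 + 245 @ $16 + 142 @ $15 + 305 @ $13 = $10,305

COGS = $3,510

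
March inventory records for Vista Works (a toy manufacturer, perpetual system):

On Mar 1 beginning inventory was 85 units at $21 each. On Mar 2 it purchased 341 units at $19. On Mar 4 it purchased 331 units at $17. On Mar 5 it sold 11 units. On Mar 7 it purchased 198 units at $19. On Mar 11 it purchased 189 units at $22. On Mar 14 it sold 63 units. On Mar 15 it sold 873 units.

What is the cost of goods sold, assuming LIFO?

COGS = $17,898

Mar 5, 11 sold [LIFO — newest first]: 11 @ $17 = $187
Mar 14, 63 sold [LIFO — newest first]: 63 @ $22 = $1,386
Mar 15, 873 sold [LIFO — newest first]: 126 @ $22 + 198 @ $19 + 320 @ $17 + 229 @ $19 = $16,325
Total COGS = $187 + $1,386 + $16,325 = $17,898
Ending inventory: 85 @ $21 + 112 @ $19 = $3,913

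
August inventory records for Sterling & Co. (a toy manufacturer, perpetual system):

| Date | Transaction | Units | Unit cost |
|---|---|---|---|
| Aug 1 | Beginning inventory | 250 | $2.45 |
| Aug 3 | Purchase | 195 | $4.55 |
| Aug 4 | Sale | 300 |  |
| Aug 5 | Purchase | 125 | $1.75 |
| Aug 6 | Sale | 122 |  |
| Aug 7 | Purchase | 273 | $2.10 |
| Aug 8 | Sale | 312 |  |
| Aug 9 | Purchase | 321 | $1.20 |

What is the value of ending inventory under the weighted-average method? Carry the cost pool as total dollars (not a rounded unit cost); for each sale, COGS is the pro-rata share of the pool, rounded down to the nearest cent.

Ending inventory = $634.04

After Aug 1: 250 on hand, pool $612.50 (≈ $2.4500 each)
After Aug 3: 445 on hand, pool $1,499.75 (≈ $3.3702 each)
Aug 4, sell 300: 300/445 × $1,499.75 → $1,011.06
After Aug 5: 270 on hand, pool $707.44 (≈ $2.6201 each)
Aug 6, sell 122: 122/270 × $707.44 → $319.65
After Aug 7: 421 on hand, pool $961.09 (≈ $2.2829 each)
Aug 8, sell 312: 312/421 × $961.09 → $712.25
After Aug 9: 430 on hand, pool $634.04 (≈ $1.4745 each)
Total COGS = $1,011.06 + $319.65 + $712.25 = $2,042.96
Ending inventory (cost pool remaining) = $634.04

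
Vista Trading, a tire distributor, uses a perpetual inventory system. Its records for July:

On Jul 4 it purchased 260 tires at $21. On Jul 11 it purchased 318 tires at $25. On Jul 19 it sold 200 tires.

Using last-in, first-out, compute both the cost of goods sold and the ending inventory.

COGS = $5,000; ending inventory = $8,410

Jul 19, 200 sold [LIFO — newest first]: 200 @ $25 = $5,000
Ending inventory: 260 @ $21 + 118 @ $25 = $8,410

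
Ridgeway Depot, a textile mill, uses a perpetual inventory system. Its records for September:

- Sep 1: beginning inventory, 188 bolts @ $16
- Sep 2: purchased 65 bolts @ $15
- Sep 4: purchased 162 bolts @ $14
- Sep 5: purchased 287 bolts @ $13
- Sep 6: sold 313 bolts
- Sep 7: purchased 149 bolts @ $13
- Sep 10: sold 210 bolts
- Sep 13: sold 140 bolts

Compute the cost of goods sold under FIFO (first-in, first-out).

COGS = $9,475

Sep 6, 313 sold [FIFO — oldest first]: 188 @ $16 + 65 @ $15 + 60 @ $14 = $4,823
Sep 10, 210 sold [FIFO — oldest first]: 102 @ $14 + 108 @ $13 = $2,832
Sep 13, 140 sold [FIFO — oldest first]: 140 @ $13 = $1,820
Total COGS = $4,823 + $2,832 + $1,820 = $9,475
Ending inventory: 39 @ $13 + 149 @ $13 = $2,444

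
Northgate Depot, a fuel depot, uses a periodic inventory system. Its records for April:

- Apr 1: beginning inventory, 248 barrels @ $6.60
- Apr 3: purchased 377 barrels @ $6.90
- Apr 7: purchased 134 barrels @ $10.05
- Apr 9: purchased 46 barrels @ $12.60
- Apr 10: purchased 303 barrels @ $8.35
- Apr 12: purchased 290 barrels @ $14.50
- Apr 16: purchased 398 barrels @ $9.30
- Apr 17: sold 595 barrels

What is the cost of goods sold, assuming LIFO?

Apr 17, 595 sold [LIFO — newest first]: 398 @ $9.30 + 197 @ $14.50 = $6,557.90
Ending inventory: 248 @ $6.60 + 377 @ $6.90 + 134 @ $10.05 + 46 @ $12.60 + 303 @ $8.35 + 93 @ $14.50 = $10,042.95

COGS = $6,557.90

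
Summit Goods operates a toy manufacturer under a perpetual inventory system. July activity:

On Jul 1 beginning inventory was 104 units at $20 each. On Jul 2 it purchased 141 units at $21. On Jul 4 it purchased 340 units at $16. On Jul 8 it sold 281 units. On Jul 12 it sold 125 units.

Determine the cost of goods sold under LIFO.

Jul 8, 281 sold [LIFO — newest first]: 281 @ $16 = $4,496
Jul 12, 125 sold [LIFO — newest first]: 59 @ $16 + 66 @ $21 = $2,330
Total COGS = $4,496 + $2,330 = $6,826
Ending inventory: 104 @ $20 + 75 @ $21 = $3,655

COGS = $6,826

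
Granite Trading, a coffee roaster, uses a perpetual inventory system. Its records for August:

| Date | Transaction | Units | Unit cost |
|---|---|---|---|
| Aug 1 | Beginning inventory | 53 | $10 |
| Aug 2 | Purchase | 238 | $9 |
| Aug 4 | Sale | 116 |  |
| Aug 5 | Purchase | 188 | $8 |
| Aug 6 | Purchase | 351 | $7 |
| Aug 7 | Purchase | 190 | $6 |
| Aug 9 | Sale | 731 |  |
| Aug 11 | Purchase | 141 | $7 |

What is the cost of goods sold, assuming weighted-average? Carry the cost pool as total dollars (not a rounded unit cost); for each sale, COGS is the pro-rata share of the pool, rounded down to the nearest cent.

After Aug 1: 53 on hand, pool $530.00 (≈ $10.0000 each)
After Aug 2: 291 on hand, pool $2,672.00 (≈ $9.1821 each)
Aug 4, sell 116: 116/291 × $2,672.00 → $1,065.12
After Aug 5: 363 on hand, pool $3,110.88 (≈ $8.5699 each)
After Aug 6: 714 on hand, pool $5,567.88 (≈ $7.7982 each)
After Aug 7: 904 on hand, pool $6,707.88 (≈ $7.4202 each)
Aug 9, sell 731: 731/904 × $6,707.88 → $5,424.18
After Aug 11: 314 on hand, pool $2,270.70 (≈ $7.2315 each)
Total COGS = $1,065.12 + $5,424.18 = $6,489.30
Ending inventory (cost pool remaining) = $2,270.70

COGS = $6,489.30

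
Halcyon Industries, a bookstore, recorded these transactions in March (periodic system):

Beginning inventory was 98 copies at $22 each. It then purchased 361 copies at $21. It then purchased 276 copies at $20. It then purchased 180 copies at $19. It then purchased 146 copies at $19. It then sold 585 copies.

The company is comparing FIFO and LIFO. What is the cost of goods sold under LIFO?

COGS = $11,374

FIFO COGS: 98 @ $22 + 361 @ $21 + 126 @ $20 = $12,257
LIFO COGS: 146 @ $19 + 180 @ $19 + 259 @ $20 = $11,374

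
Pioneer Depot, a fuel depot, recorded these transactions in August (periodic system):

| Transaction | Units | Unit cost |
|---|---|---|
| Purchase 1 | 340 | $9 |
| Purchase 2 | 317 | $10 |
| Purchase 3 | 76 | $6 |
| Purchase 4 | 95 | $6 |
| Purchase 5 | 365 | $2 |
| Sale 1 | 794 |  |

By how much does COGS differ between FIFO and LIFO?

FIFO COGS: 340 @ $9 + 317 @ $10 + 76 @ $6 + 61 @ $6 = $7,052
LIFO COGS: 365 @ $2 + 95 @ $6 + 76 @ $6 + 258 @ $10 = $4,336
Difference = |$7,052 − $4,336| = $2,716

$2,716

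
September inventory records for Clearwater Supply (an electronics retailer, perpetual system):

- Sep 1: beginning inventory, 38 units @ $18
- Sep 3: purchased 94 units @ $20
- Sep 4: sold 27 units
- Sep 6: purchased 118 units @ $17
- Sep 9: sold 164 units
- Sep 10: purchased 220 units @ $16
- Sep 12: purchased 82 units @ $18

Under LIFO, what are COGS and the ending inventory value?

Sep 4, 27 sold [LIFO — newest first]: 27 @ $20 = $540
Sep 9, 164 sold [LIFO — newest first]: 118 @ $17 + 46 @ $20 = $2,926
Total COGS = $540 + $2,926 = $3,466
Ending inventory: 38 @ $18 + 21 @ $20 + 220 @ $16 + 82 @ $18 = $6,100

COGS = $3,466; ending inventory = $6,100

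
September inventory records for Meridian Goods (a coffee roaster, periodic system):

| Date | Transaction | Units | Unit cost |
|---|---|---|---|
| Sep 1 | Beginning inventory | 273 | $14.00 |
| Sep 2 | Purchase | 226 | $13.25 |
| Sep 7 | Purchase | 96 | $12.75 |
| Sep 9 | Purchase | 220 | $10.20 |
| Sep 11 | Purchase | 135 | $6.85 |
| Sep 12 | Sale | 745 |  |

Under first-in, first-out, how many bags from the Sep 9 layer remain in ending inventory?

Sep 12, 745 sold [FIFO — oldest first]: 273 @ $14.00 + 226 @ $13.25 + 96 @ $12.75 + 150 @ $10.20 = $9,570.50
Ending inventory: 70 @ $10.20 + 135 @ $6.85 = $1,638.75

70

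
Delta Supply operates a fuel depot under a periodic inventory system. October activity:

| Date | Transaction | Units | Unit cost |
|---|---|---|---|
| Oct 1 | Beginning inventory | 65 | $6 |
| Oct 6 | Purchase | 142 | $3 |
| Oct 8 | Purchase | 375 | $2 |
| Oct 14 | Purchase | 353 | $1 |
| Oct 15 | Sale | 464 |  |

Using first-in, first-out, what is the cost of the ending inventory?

Oct 15, 464 sold [FIFO — oldest first]: 65 @ $6 + 142 @ $3 + 257 @ $2 = $1,330
Ending inventory: 118 @ $2 + 353 @ $1 = $589

Ending inventory = $589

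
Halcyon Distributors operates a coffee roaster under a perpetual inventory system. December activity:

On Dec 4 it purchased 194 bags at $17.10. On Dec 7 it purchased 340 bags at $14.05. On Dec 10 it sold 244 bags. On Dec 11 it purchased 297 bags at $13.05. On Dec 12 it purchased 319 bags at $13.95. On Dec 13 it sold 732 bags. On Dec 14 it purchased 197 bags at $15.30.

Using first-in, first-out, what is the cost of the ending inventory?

Ending inventory = $5,441.40

Dec 10, 244 sold [FIFO — oldest first]: 194 @ $17.10 + 50 @ $14.05 = $4,019.90
Dec 13, 732 sold [FIFO — oldest first]: 290 @ $14.05 + 297 @ $13.05 + 145 @ $13.95 = $9,973.10
Total COGS = $4,019.90 + $9,973.10 = $13,993.00
Ending inventory: 174 @ $13.95 + 197 @ $15.30 = $5,441.40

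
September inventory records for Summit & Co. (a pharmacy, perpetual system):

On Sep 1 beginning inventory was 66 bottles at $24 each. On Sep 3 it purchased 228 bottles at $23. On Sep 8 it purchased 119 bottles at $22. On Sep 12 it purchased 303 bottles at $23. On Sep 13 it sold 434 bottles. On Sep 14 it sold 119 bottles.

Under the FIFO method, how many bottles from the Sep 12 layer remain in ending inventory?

Sep 13, 434 sold [FIFO — oldest first]: 66 @ $24 + 228 @ $23 + 119 @ $22 + 21 @ $23 = $9,929
Sep 14, 119 sold [FIFO — oldest first]: 119 @ $23 = $2,737
Total COGS = $9,929 + $2,737 = $12,666
Ending inventory: 163 @ $23 = $3,749

163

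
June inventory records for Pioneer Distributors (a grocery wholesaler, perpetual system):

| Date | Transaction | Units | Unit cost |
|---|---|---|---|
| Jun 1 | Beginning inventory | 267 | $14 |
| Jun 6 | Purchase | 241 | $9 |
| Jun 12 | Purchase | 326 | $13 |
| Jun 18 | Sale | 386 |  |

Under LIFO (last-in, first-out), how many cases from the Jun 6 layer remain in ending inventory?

Jun 18, 386 sold [LIFO — newest first]: 326 @ $13 + 60 @ $9 = $4,778
Ending inventory: 267 @ $14 + 181 @ $9 = $5,367

181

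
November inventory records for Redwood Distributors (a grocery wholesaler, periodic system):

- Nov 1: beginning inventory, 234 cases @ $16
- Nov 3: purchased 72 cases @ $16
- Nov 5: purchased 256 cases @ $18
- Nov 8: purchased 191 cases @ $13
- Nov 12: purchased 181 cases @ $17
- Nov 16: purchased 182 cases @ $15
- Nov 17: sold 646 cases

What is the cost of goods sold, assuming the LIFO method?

COGS = $9,946

Nov 17, 646 sold [LIFO — newest first]: 182 @ $15 + 181 @ $17 + 191 @ $13 + 92 @ $18 = $9,946
Ending inventory: 234 @ $16 + 72 @ $16 + 164 @ $18 = $7,848
Check: goods available $17,794 = COGS $9,946 + ending $7,848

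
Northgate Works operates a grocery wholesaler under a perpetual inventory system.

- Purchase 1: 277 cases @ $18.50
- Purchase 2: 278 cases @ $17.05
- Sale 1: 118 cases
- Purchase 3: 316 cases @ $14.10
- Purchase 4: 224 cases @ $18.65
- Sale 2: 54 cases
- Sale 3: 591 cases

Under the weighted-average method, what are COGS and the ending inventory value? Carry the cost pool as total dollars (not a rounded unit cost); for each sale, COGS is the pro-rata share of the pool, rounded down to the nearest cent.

After Purchase 1: 277 on hand, pool $5,124.50 (≈ $18.5000 each)
After Purchase 2: 555 on hand, pool $9,864.40 (≈ $17.7737 each)
Sale 1, sell 118: 118/555 × $9,864.40 → $2,097.29
After Purchase 3: 753 on hand, pool $12,222.71 (≈ $16.2320 each)
After Purchase 4: 977 on hand, pool $16,400.31 (≈ $16.7864 each)
Sale 2, sell 54: 54/977 × $16,400.31 → $906.46
Sale 3, sell 591: 591/923 × $15,493.85 → $9,920.76
Total COGS = $2,097.29 + $906.46 + $9,920.76 = $12,924.51
Ending inventory (cost pool remaining) = $5,573.09

COGS = $12,924.51; ending inventory = $5,573.09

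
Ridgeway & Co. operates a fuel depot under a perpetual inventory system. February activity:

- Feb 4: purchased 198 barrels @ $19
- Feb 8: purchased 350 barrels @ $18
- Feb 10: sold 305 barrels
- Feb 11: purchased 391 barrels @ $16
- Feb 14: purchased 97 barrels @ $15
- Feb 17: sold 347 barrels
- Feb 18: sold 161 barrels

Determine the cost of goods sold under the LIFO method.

Feb 10, 305 sold [LIFO — newest first]: 305 @ $18 = $5,490
Feb 17, 347 sold [LIFO — newest first]: 97 @ $15 + 250 @ $16 = $5,455
Feb 18, 161 sold [LIFO — newest first]: 141 @ $16 + 20 @ $18 = $2,616
Total COGS = $5,490 + $5,455 + $2,616 = $13,561
Ending inventory: 198 @ $19 + 25 @ $18 = $4,212

COGS = $13,561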